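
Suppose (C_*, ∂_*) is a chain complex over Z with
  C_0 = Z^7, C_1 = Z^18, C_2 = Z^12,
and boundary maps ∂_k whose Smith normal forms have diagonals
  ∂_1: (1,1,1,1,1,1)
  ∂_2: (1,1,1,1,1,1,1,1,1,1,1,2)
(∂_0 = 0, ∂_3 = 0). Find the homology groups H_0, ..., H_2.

H_0: b_0 = 7 − 0 − 6 = 1; torsion from ∂_1 factors > 1: none. So H_0 ≅ Z.
H_1: b_1 = 18 − 6 − 12 = 0; torsion from ∂_2 factors > 1: [2]. So H_1 ≅ Z/2.
H_2: b_2 = 12 − 12 − 0 = 0; torsion from ∂_3 factors > 1: none. So H_2 ≅ 0.

H_0 ≅ Z,  H_1 ≅ Z/2,  H_2 = 0.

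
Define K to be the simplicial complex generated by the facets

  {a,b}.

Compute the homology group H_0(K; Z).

Take the total order a < b on the vertex set. Then K (dimension 1) consists of the simplices:

  0-simplices (2): a, b
  1-simplices (1): ab

giving chain groups C_0 ≅ Z^2, C_1 ≅ Z^1.

Boundary ∂_1: C_1 → C_0 is given by ∂[p,q] = [q] − [p]. For instance
  ∂ab = b − a.
This gives a 2×1 integer matrix of rank 1; reducing to Smith normal form yields diagonal entries (1).

Now H_k = ker ∂_k / im ∂_{k+1}, so:

  H_0: rank C_0 − rank ∂_1 = 2 − 1 = 1, and the invariant factors of ∂_1 are all 1, so H_0 ≅ Z.

H_0 ≅ Z.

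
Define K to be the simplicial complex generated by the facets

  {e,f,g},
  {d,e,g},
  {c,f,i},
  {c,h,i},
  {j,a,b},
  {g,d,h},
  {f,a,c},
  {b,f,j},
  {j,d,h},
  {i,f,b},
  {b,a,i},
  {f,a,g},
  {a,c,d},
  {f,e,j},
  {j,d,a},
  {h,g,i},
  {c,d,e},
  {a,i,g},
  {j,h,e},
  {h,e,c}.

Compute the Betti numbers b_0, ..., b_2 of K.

Order the vertices as a < b < c < d < e < f < g < h < i < j. Listing each simplex with vertices in this order, K has dimension 2 with simplices:

  0-simplices (10): a, b, c, d, e, f, g, h, i, j
  1-simplices (30): ab, ac, ad, af, ag, ai, aj, bf, bi, bj, cd, ce, cf, ch, ci, de, dg, dh, dj, ef, eg, eh, ej, fg, fi, fj, gh, gi, hi, hj
  2-simplices (20): abi, abj, acd, acf, adj, afg, agi, bfi, bfj, cde, ceh, cfi, chi, deg, dgh, dhj, efg, efj, ehj, ghi

Hence C_0 ≅ Z^10, C_1 ≅ Z^30, C_2 ≅ Z^20.

The boundary map ∂_1: C_1 → C_0 maps an edge to its endpoints' difference, ∂[p,q] = q − p. For instance
  ∂gh = h − g.
The resulting 10×30 matrix has rank 9, and its Smith normal form has invariant factors (1,1,1,1,1,1,1,1,1).

The boundary map ∂_2: C_2 → C_1 acts by ∂[p,q,r] = [q,r] − [p,r] + [p,q]. For instance
  ∂chi = hi − ci + ch,
  ∂acf = cf − af + ac.
As a 30×20 matrix over Z this has rank 20, with invariant factors (1,1,1,1,1,1,1,1,1,1,1,1,1,1,1,1,1,1,1,2).

Computing H_k = (kernel of ∂_k) / (image of ∂_{k+1}):

  H_0: rank C_0 − rank ∂_1 = 10 − 9 = 1, and the invariant factors of ∂_1 are all 1, so H_0 = Z.
  H_1: rank ker ∂_1 − rank ∂_2 = (30 − 9) − 20 = 1, and ∂_2 has invariant factor 2 > 1, so H_1 = Z ⊕ Z_2.
  H_2: rank ker ∂_2 − rank ∂_3 = (20 − 20) − 0 = 0, and there is no ∂_3, so H_2 = 0.

Hence the Betti numbers are b_0 = 1, b_1 = 1, b_2 = 0.

b_0 = 1, b_1 = 1, b_2 = 0.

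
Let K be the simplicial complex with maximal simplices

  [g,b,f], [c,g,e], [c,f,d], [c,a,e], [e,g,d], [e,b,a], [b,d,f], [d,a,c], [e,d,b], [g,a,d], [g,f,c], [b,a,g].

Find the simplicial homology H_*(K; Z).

Fix the vertex order a < b < c < d < e < f < g and write every simplex with vertices in increasing order. Then dim K = 2 and the simplices of K are:

  0-simplices (7): a, b, c, d, e, f, g
  1-simplices (18): ab, ac, ad, ae, ag, bd, be, bf, bg, cd, ce, cf, cg, de, df, dg, eg, fg
  2-simplices (12): abe, abg, acd, ace, adg, bde, bdf, bfg, cdf, ceg, cfg, deg

Hence C_0 ≅ Z^7, C_1 ≅ Z^18, C_2 ≅ Z^12.

Boundary ∂_1: C_1 → C_0 is given by ∂[p,q] = [q] − [p]. For instance
  ∂df = f − d.
The 7×18 boundary matrix has rank 6 and Smith normal form diag(1,1,1,1,1,1).

Boundary ∂_2: C_2 → C_1 acts by ∂[p,q,r] = [q,r] − [p,r] + [p,q]. For instance
  ∂bfg = fg − bg + bf,
  ∂bde = de − be + bd.
As a 18×12 matrix over Z this has rank 12, with invariant factors (1,1,1,1,1,1,1,1,1,1,1,2).

Now H_k = ker ∂_k / im ∂_{k+1}, so:

  H_0: rank C_0 − rank ∂_1 = 7 − 6 = 1, and the invariant factors of ∂_1 are all 1, so H_0 ≅ Z.
  H_1: rank ker ∂_1 − rank ∂_2 = (18 − 6) − 12 = 0, and ∂_2 has invariant factor 2 > 1, so H_1 ≅ Z/2Z.
  H_2: rank ker ∂_2 − rank ∂_3 = (12 − 12) − 0 = 0, and there is no ∂_3, so H_2 ≅ 0.

As a check, the Euler characteristic is 7 − 18 + 12 = 1, which agrees with 1 − 0 + 0 = 1.

H_0 ≅ Z,  H_1 ≅ Z/2Z,  H_2 = 0.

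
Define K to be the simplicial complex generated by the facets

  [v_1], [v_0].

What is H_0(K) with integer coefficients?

H_0 = Z^2.

Fix the vertex order v_0 < v_1 and write every simplex with vertices in increasing order. Then dim K = 0 and the simplices of K are:

  0-simplices (2): [v_0], [v_1]

Hence C_0 ≅ Z^2.

Now H_k = ker ∂_k / im ∂_{k+1}, so:

  H_0: rank C_0 − rank ∂_1 = 2 − 0 = 2, and there is no ∂_1, so H_0 = Z^2.

(K is a triangulation of a set of 2 points.)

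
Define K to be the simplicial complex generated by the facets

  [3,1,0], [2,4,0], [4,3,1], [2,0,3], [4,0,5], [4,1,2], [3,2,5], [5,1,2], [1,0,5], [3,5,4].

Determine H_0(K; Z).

H_0 = Z.

We work with the vertex ordering 0 < 1 < 2 < 3 < 4 < 5. The simplices of K, each written with vertices in increasing order, are:

  0-simplices (6): [0], [1], [2], [3], [4], [5]
  1-simplices (15): [0,1], [0,2], [0,3], [0,4], [0,5], [1,2], [1,3], [1,4], [1,5], [2,3], [2,4], [2,5], [3,4], [3,5], [4,5]
  2-simplices (10): [0,1,3], [0,1,5], [0,2,3], [0,2,4], [0,4,5], [1,2,4], [1,2,5], [1,3,4], [2,3,5], [3,4,5]

Hence C_0 ≅ Z^6, C_1 ≅ Z^15, C_2 ≅ Z^10.

Boundary ∂_1: C_1 → C_0 maps an edge to its endpoints' difference, ∂[p,q] = q − p.
As a 6×15 matrix over Z this has rank 5, with invariant factors (1,1,1,1,1).

∂_2: C_2 → C_1 sends each 2-simplex [p,q,r] to [q,r] − [p,r] + [p,q]. For instance
  ∂[3,4,5] = [4,5] − [3,5] + [3,4],
  ∂[1,3,4] = [3,4] − [1,4] + [1,3].
The resulting 15×10 matrix has rank 10, and its Smith normal form has invariant factors (1,1,1,1,1,1,1,1,1,2).

From H_k ≅ ker(∂_k) / im(∂_{k+1}) we obtain:

  H_0: rank C_0 − rank ∂_1 = 6 − 5 = 1, and the invariant factors of ∂_1 are all 1, so H_0 ≅ Z.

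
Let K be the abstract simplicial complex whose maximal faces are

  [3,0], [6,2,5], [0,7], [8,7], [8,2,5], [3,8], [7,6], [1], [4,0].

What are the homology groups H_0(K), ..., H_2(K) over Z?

H_0 = Z^2,  H_1 = Z^2,  H_2 = 0.

Take the total order 0 < 1 < 2 < 3 < 4 < 5 < 6 < 7 < 8 on the vertex set. Then K (dimension 2) consists of the simplices:

  0-simplices (9): [0], [1], [2], [3], [4], [5], [6], [7], [8]
  1-simplices (11): [0,3], [0,4], [0,7], [2,5], [2,6], [2,8], [3,8], [5,6], [5,8], [6,7], [7,8]
  2-simplices (2): [2,5,6], [2,5,8]

giving chain groups C_0 ≅ Z^9, C_1 ≅ Z^11, C_2 ≅ Z^2.

Boundary ∂_1: C_1 → C_0 sends each edge [p,q] (with p < q) to q − p. For instance
  ∂[2,5] = [5] − [2].
The resulting 9×11 matrix has rank 7, and its Smith normal form has invariant factors (1,1,1,1,1,1,1).

∂_2: C_2 → C_1 maps a triangle to the signed sum of its edges. For instance
  ∂[2,5,8] = [5,8] − [2,8] + [2,5],
  ∂[2,5,6] = [5,6] − [2,6] + [2,5].
The resulting 11×2 matrix has rank 2, and its Smith normal form has invariant factors (1,1).

Computing H_k = (kernel of ∂_k) / (image of ∂_{k+1}):

  H_0: rank C_0 − rank ∂_1 = 9 − 7 = 2, and the invariant factors of ∂_1 are all 1, so H_0 ≅ Z^2.
  H_1: rank ker ∂_1 − rank ∂_2 = (11 − 7) − 2 = 2, and the invariant factors of ∂_2 are all 1, so H_1 ≅ Z^2.
  H_2: rank ker ∂_2 − rank ∂_3 = (2 − 2) − 0 = 0, and there is no ∂_3, so H_2 ≅ 0.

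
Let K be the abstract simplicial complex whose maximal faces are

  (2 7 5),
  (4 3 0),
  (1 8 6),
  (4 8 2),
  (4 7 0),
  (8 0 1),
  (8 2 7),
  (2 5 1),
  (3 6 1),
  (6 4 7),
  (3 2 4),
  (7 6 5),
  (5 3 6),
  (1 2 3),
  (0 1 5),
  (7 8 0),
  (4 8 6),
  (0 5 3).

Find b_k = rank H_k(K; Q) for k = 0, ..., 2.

b_0 = 1, b_1 = 1, b_2 = 0.

Take the total order 0 < 1 < 2 < 3 < 4 < 5 < 6 < 7 < 8 on the vertex set. Then K (dimension 2) consists of the simplices:

  0-simplices (9): [0], [1], [2], [3], [4], [5], [6], [7], [8]
  1-simplices (27): (27 of them)
  2-simplices (18): [0,1,5], [0,1,8], [0,3,4], [0,3,5], [0,4,7], [0,7,8], [1,2,3], [1,2,5], [1,3,6], [1,6,8], [2,3,4], [2,4,8], [2,5,7], [2,7,8], [3,5,6], [4,6,7], [4,6,8], [5,6,7]

Hence C_0 ≅ Z^9, C_1 ≅ Z^27, C_2 ≅ Z^18.

Boundary ∂_1: C_1 → C_0 sends each edge [p,q] (with p < q) to q − p. For instance
  ∂[3,5] = [5] − [3].
As a 9×27 matrix over Z this has rank 8, with invariant factors (1,1,1,1,1,1,1,1).

Boundary ∂_2: C_2 → C_1 acts by ∂[p,q,r] = [q,r] − [p,r] + [p,q]. For instance
  ∂[2,4,8] = [4,8] − [2,8] + [2,4],
  ∂[4,6,8] = [6,8] − [4,8] + [4,6].
The 27×18 boundary matrix has rank 18 and Smith normal form diag(1,1,1,1,1,1,1,1,1,1,1,1,1,1,1,1,1,2).

Now H_k = ker ∂_k / im ∂_{k+1}, so:

  H_0: rank C_0 − rank ∂_1 = 9 − 8 = 1, and the invariant factors of ∂_1 are all 1, so H_0 = Z.
  H_1: rank ker ∂_1 − rank ∂_2 = (27 − 8) − 18 = 1, and ∂_2 has invariant factor 2 > 1, so H_1 = Z ⊕ Z_2.
  H_2: rank ker ∂_2 − rank ∂_3 = (18 − 18) − 0 = 0, and there is no ∂_3, so H_2 = 0.

Hence the Betti numbers are b_0 = 1, b_1 = 1, b_2 = 0.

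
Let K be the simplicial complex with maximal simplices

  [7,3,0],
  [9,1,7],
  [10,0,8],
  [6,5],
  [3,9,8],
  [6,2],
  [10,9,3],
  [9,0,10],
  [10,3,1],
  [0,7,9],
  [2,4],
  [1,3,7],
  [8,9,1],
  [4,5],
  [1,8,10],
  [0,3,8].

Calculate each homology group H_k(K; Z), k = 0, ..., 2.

Take the total order 0 < 1 < 2 < 3 < 4 < 5 < 6 < 7 < 8 < 9 < 10 on the vertex set. Then K (dimension 2) consists of the simplices:

  0-simplices (11): [0], [1], [2], [3], [4], [5], [6], [7], [8], [9], [10]
  1-simplices (22): [0,3], [0,7], [0,8], [0,9], [0,10], [1,3], [1,7], [1,8], [1,9], [1,10], [2,4], [2,6], [3,7], [3,8], [3,9], [3,10], [4,5], [5,6], [7,9], [8,9], [8,10], [9,10]
  2-simplices (12): [0,3,7], [0,3,8], [0,7,9], [0,8,10], [0,9,10], [1,3,7], [1,3,10], [1,7,9], [1,8,9], [1,8,10], [3,8,9], [3,9,10]

Hence C_0 ≅ Z^11, C_1 ≅ Z^22, C_2 ≅ Z^12.

∂_1: C_1 → C_0 sends each edge [p,q] (with p < q) to q − p.
This gives a 11×22 integer matrix of rank 9; reducing to Smith normal form yields diagonal entries (1,1,1,1,1,1,1,1,1).

∂_2: C_2 → C_1 acts by ∂[p,q,r] = [q,r] − [p,r] + [p,q]. For instance
  ∂[0,9,10] = [9,10] − [0,10] + [0,9],
  ∂[1,3,7] = [3,7] − [1,7] + [1,3].
As a 22×12 matrix over Z this has rank 12, with invariant factors (1,1,1,1,1,1,1,1,1,1,1,2).

Now H_k = ker ∂_k / im ∂_{k+1}, so:

  H_0: rank C_0 − rank ∂_1 = 11 − 9 = 2, and the invariant factors of ∂_1 are all 1, so H_0 = Z^2.
  H_1: rank ker ∂_1 − rank ∂_2 = (22 − 9) − 12 = 1, and ∂_2 has invariant factor 2 > 1, so H_1 = Z ⊕ Z/2.
  H_2: rank ker ∂_2 − rank ∂_3 = (12 − 12) − 0 = 0, and there is no ∂_3, so H_2 = 0.

H_0 ≅ Z^2,  H_1 ≅ Z ⊕ Z/2,  H_2 = 0.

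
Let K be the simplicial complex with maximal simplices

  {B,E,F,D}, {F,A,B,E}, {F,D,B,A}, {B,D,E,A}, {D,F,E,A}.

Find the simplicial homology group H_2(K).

H_2 = 0.

Fix the vertex order A < B < D < E < F and write every simplex with vertices in increasing order. Then dim K = 3 and the simplices of K are:

  0-simplices (5): A, B, D, E, F
  1-simplices (10): AB, AD, AE, AF, BD, BE, BF, DE, DF, EF
  2-simplices (10): ABD, ABE, ABF, ADE, ADF, AEF, BDE, BDF, BEF, DEF
  3-simplices (5): ABDE, ABDF, ABEF, ADEF, BDEF

Hence C_0 ≅ Z^5, C_1 ≅ Z^10, C_2 ≅ Z^10, C_3 ≅ Z^5.

∂_1: C_1 → C_0 is given by ∂[p,q] = [q] − [p]. For instance
  ∂AD = D − A.
As a 5×10 matrix over Z this has rank 4, with invariant factors (1,1,1,1).

The boundary map ∂_2: C_2 → C_1 maps a triangle to the signed sum of its edges. For instance
  ∂BDE = DE − BE + BD,
  ∂ABF = BF − AF + AB.
This gives a 10×10 integer matrix of rank 6; reducing to Smith normal form yields diagonal entries (1,1,1,1,1,1).

The boundary map ∂_3: C_3 → C_2 sends each 3-simplex σ to the alternating sum Σ_i (−1)^i (σ with its i-th vertex removed). For instance
  ∂ABDE = BDE − ADE + ABE − ABD,
  ∂ABDF = BDF − ADF + ABF − ABD.
The resulting 10×5 matrix has rank 4, and its Smith normal form has invariant factors (1,1,1,1).

Now H_k = ker ∂_k / im ∂_{k+1}, so:

  H_2: rank ker ∂_2 − rank ∂_3 = (10 − 6) − 4 = 0, and the invariant factors of ∂_3 are all 1, so H_2 = 0.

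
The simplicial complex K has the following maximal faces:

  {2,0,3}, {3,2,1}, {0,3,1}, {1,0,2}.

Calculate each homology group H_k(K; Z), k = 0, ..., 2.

H_0 ≅ Z,  H_1 = 0,  H_2 ≅ Z.

Take the total order 0 < 1 < 2 < 3 on the vertex set. Then K (dimension 2) consists of the simplices:

  0-simplices (4): [0], [1], [2], [3]
  1-simplices (6): [0,1], [0,2], [0,3], [1,2], [1,3], [2,3]
  2-simplices (4): [0,1,2], [0,1,3], [0,2,3], [1,2,3]

giving chain groups C_0 ≅ Z^4, C_1 ≅ Z^6, C_2 ≅ Z^4.

Boundary ∂_1: C_1 → C_0 is given by ∂[p,q] = [q] − [p].
This gives a 4×6 integer matrix of rank 3; reducing to Smith normal form yields diagonal entries (1,1,1).

∂_2: C_2 → C_1 sends each 2-simplex [p,q,r] to [q,r] − [p,r] + [p,q]. For instance
  ∂[0,2,3] = [2,3] − [0,3] + [0,2],
  ∂[1,2,3] = [2,3] − [1,3] + [1,2].
The 6×4 boundary matrix has rank 3 and Smith normal form diag(1,1,1).

Reading off H_k = ker ∂_k / im ∂_{k+1}:

  H_0: rank C_0 − rank ∂_1 = 4 − 3 = 1, and the invariant factors of ∂_1 are all 1, so H_0 ≅ Z.
  H_1: rank ker ∂_1 − rank ∂_2 = (6 − 3) − 3 = 0, and the invariant factors of ∂_2 are all 1, so H_1 ≅ 0.
  H_2: rank ker ∂_2 − rank ∂_3 = (4 − 3) − 0 = 1, and there is no ∂_3, so H_2 ≅ Z.

(K is a triangulation of the 2-sphere S^2.)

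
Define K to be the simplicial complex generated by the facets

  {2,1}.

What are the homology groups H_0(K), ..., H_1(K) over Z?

H_0 ≅ Z,  H_1 = 0.

We work with the vertex ordering 1 < 2. The simplices of K, each written with vertices in increasing order, are:

  0-simplices (2): [1], [2]
  1-simplices (1): [1,2]

so the chain groups are C_0 ≅ Z^2, C_1 ≅ Z^1.

Boundary ∂_1: C_1 → C_0 is given by ∂[p,q] = [q] − [p].
This gives a 2×1 integer matrix of rank 1; reducing to Smith normal form yields diagonal entries (1).

Computing H_k = (kernel of ∂_k) / (image of ∂_{k+1}):

  H_0: rank C_0 − rank ∂_1 = 2 − 1 = 1, and the invariant factors of ∂_1 are all 1, so H_0 ≅ Z.
  H_1: rank ker ∂_1 − rank ∂_2 = (1 − 1) − 0 = 0, and there is no ∂_2, so H_1 ≅ 0.

As a check, the Euler characteristic is 2 − 1 = 1, which agrees with 1 − 0 = 1.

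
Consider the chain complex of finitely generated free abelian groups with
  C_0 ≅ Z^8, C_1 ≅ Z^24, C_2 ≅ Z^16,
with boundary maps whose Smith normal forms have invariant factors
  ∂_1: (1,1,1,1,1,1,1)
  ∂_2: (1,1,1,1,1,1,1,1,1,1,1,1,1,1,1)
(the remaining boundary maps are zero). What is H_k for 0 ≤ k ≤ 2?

H_0 = Z,  H_1 = Z^2,  H_2 = Z.

H_0: b_0 = 8 − 0 − 7 = 1; torsion from ∂_1 factors > 1: none. So H_0 = Z.
H_1: b_1 = 24 − 7 − 15 = 2; torsion from ∂_2 factors > 1: none. So H_1 = Z^2.
H_2: b_2 = 16 − 15 − 0 = 1; torsion from ∂_3 factors > 1: none. So H_2 = Z.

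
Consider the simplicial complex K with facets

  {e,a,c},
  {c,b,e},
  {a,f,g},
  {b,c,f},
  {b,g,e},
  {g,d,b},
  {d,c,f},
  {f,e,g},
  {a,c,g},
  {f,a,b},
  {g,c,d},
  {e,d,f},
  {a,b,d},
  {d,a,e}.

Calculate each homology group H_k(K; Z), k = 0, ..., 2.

H_0 = Z,  H_1 = Z^2,  H_2 = Z.

Order the vertices as a < b < c < d < e < f < g. Listing each simplex with vertices in this order, K has dimension 2 with simplices:

  0-simplices (7): a, b, c, d, e, f, g
  1-simplices (21): ab, ac, ad, ae, af, ag, bc, bd, be, bf, bg, cd, ce, cf, cg, de, df, dg, ef, eg, fg
  2-simplices (14): abd, abf, ace, acg, ade, afg, bce, bcf, bdg, beg, cdf, cdg, def, efg

so the chain groups are C_0 ≅ Z^7, C_1 ≅ Z^21, C_2 ≅ Z^14.

∂_1: C_1 → C_0 sends each edge [p,q] (with p < q) to q − p. For instance
  ∂eg = g − e.
The resulting 7×21 matrix has rank 6, and its Smith normal form has invariant factors (1,1,1,1,1,1).

Boundary ∂_2: C_2 → C_1 sends each 2-simplex [p,q,r] to [q,r] − [p,r] + [p,q]. For instance
  ∂bcf = cf − bf + bc,
  ∂ade = de − ae + ad.
The 21×14 boundary matrix has rank 13 and Smith normal form diag(1,1,1,1,1,1,1,1,1,1,1,1,1).

From H_k ≅ ker(∂_k) / im(∂_{k+1}) we obtain:

  H_0: rank C_0 − rank ∂_1 = 7 − 6 = 1, and the invariant factors of ∂_1 are all 1, so H_0 = Z.
  H_1: rank ker ∂_1 − rank ∂_2 = (21 − 6) − 13 = 2, and the invariant factors of ∂_2 are all 1, so H_1 = Z^2.
  H_2: rank ker ∂_2 − rank ∂_3 = (14 − 13) − 0 = 1, and there is no ∂_3, so H_2 = Z.

As a check, the Euler characteristic is 7 − 21 + 14 = 0, which agrees with 1 − 2 + 1 = 0.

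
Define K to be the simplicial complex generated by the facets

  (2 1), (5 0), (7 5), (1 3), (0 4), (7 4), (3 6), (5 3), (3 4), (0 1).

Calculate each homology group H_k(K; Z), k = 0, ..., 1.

Fix the vertex order 0 < 1 < 2 < 3 < 4 < 5 < 6 < 7 and write every simplex with vertices in increasing order. Then dim K = 1 and the simplices of K are:

  0-simplices (8): [0], [1], [2], [3], [4], [5], [6], [7]
  1-simplices (10): [0,1], [0,4], [0,5], [1,2], [1,3], [3,4], [3,5], [3,6], [4,7], [5,7]

so the chain groups are C_0 ≅ Z^8, C_1 ≅ Z^10.

The boundary map ∂_1: C_1 → C_0 is given by ∂[p,q] = [q] − [p].
The 8×10 boundary matrix has rank 7 and Smith normal form diag(1,1,1,1,1,1,1).

From H_k ≅ ker(∂_k) / im(∂_{k+1}) we obtain:

  H_0: rank C_0 − rank ∂_1 = 8 − 7 = 1, and the invariant factors of ∂_1 are all 1, so H_0 = Z.
  H_1: rank ker ∂_1 − rank ∂_2 = (10 − 7) − 0 = 3, and there is no ∂_2, so H_1 = Z^3.

H_0 ≅ Z,  H_1 ≅ Z^3.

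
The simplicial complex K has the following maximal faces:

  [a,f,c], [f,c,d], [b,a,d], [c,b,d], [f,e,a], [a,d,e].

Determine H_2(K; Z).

We work with the vertex ordering a < b < c < d < e < f. The simplices of K, each written with vertices in increasing order, are:

  0-simplices (6): a, b, c, d, e, f
  1-simplices (12): ab, ac, ad, ae, af, bc, bd, cd, cf, de, df, ef
  2-simplices (6): abd, acf, ade, aef, bcd, cdf

so the chain groups are C_0 ≅ Z^6, C_1 ≅ Z^12, C_2 ≅ Z^6.

∂_1: C_1 → C_0 sends each edge [p,q] (with p < q) to q − p. For instance
  ∂af = f − a.
This gives a 6×12 integer matrix of rank 5; reducing to Smith normal form yields diagonal entries (1,1,1,1,1).

Boundary ∂_2: C_2 → C_1 acts by ∂[p,q,r] = [q,r] − [p,r] + [p,q]. For instance
  ∂abd = bd − ad + ab,
  ∂ade = de − ae + ad.
As a 12×6 matrix over Z this has rank 6, with invariant factors (1,1,1,1,1,1).

Computing H_k = (kernel of ∂_k) / (image of ∂_{k+1}):

  H_2: rank ker ∂_2 − rank ∂_3 = (6 − 6) − 0 = 0, and there is no ∂_3, so H_2 = 0.

H_2 ≅ 0.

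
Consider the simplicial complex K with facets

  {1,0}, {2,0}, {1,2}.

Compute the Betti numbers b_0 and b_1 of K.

b_0 = 1, b_1 = 1.

K has 3 vertices, 3 edges.
rank ∂_0 = 0, rank ∂_1 = 2 ⇒ b_0 = 3 − 0 − 2 = 1; all invariant factors of ∂_1 are 1 so no torsion. So H_0 = Z.
rank ∂_1 = 2, rank ∂_2 = 0 ⇒ b_1 = 3 − 2 − 0 = 1. So H_1 = Z.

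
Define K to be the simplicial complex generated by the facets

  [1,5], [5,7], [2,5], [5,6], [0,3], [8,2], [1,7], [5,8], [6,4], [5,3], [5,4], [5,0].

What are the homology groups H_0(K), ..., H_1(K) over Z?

K has 9 vertices, 12 edges.
rank ∂_0 = 0, rank ∂_1 = 8 ⇒ b_0 = 9 − 0 − 8 = 1; all invariant factors of ∂_1 are 1 so no torsion. So H_0 = Z.
rank ∂_1 = 8, rank ∂_2 = 0 ⇒ b_1 = 12 − 8 − 0 = 4. So H_1 = Z^4.

H_0 ≅ Z,  H_1 ≅ Z^4.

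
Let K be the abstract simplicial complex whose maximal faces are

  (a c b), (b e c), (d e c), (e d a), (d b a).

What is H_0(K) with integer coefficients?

H_0 ≅ Z.

K has 5 vertices, 10 edges, 5 triangles.
rank ∂_0 = 0, rank ∂_1 = 4 ⇒ b_0 = 5 − 0 − 4 = 1; all invariant factors of ∂_1 are 1 so no torsion. So H_0 ≅ Z.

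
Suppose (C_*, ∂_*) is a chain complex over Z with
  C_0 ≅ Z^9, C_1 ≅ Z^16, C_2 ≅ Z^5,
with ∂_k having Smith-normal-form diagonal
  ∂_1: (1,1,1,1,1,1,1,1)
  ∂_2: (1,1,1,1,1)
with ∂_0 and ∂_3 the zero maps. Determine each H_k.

H_0: b_0 = 9 − 0 − 8 = 1; torsion from ∂_1 factors > 1: none. So H_0 ≅ Z.
H_1: b_1 = 16 − 8 − 5 = 3; torsion from ∂_2 factors > 1: none. So H_1 ≅ Z^3.
H_2: b_2 = 5 − 5 − 0 = 0; torsion from ∂_3 factors > 1: none. So H_2 ≅ 0.

H_0 ≅ Z,  H_1 ≅ Z^3,  H_2 = 0.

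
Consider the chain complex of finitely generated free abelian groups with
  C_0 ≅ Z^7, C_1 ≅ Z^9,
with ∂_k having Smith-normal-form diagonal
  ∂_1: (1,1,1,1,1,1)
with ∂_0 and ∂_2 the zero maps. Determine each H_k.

H_0 = Z,  H_1 = Z^3.

H_0: b_0 = 7 − 0 − 6 = 1; torsion from ∂_1 factors > 1: none. So H_0 = Z.
H_1: b_1 = 9 − 6 − 0 = 3; torsion from ∂_2 factors > 1: none. So H_1 = Z^3.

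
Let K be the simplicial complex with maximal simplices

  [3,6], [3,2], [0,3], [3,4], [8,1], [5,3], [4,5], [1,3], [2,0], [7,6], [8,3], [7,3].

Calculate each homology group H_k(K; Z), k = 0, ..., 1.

H_0 = Z,  H_1 = Z^4.

We work with the vertex ordering 0 < 1 < 2 < 3 < 4 < 5 < 6 < 7 < 8. The simplices of K, each written with vertices in increasing order, are:

  0-simplices (9): [0], [1], [2], [3], [4], [5], [6], [7], [8]
  1-simplices (12): [0,2], [0,3], [1,3], [1,8], [2,3], [3,4], [3,5], [3,6], [3,7], [3,8], [4,5], [6,7]

giving chain groups C_0 ≅ Z^9, C_1 ≅ Z^12.

Boundary ∂_1: C_1 → C_0 sends each edge [p,q] (with p < q) to q − p. For instance
  ∂[3,6] = [6] − [3].
This gives a 9×12 integer matrix of rank 8; reducing to Smith normal form yields diagonal entries (1,1,1,1,1,1,1,1).

From H_k ≅ ker(∂_k) / im(∂_{k+1}) we obtain:

  H_0: rank C_0 − rank ∂_1 = 9 − 8 = 1, and the invariant factors of ∂_1 are all 1, so H_0 ≅ Z.
  H_1: rank ker ∂_1 − rank ∂_2 = (12 − 8) − 0 = 4, and there is no ∂_2, so H_1 ≅ Z^4.

(K is a triangulation of a wedge of 4 circles.)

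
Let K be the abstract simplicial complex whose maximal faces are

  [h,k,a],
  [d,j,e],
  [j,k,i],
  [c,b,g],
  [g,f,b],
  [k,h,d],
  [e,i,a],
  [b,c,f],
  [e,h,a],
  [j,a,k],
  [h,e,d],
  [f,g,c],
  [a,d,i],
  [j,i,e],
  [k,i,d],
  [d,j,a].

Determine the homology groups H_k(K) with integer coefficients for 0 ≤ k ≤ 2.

Fix the vertex order a < b < c < d < e < f < g < h < i < j < k and write every simplex with vertices in increasing order. Then dim K = 2 and the simplices of K are:

  0-simplices (11): a, b, c, d, e, f, g, h, i, j, k
  1-simplices (24): ad, ae, ah, ai, aj, ak, bc, bf, bg, cf, cg, de, dh, di, dj, dk, eh, ei, ej, fg, hk, ij, ik, jk
  2-simplices (16): adi, adj, aeh, aei, ahk, ajk, bcf, bcg, bfg, cfg, deh, dej, dhk, dik, eij, ijk

giving chain groups C_0 ≅ Z^11, C_1 ≅ Z^24, C_2 ≅ Z^16.

Boundary ∂_1: C_1 → C_0 sends each edge [p,q] (with p < q) to q − p.
The resulting 11×24 matrix has rank 9, and its Smith normal form has invariant factors (1,1,1,1,1,1,1,1,1).

The boundary map ∂_2: C_2 → C_1 sends each 2-simplex [p,q,r] to [q,r] − [p,r] + [p,q]. For instance
  ∂bcg = cg − bg + bc,
  ∂bcf = cf − bf + bc.
The 24×16 boundary matrix has rank 15 and Smith normal form diag(1,1,1,1,1,1,1,1,1,1,1,1,1,1,2).

Reading off H_k = ker ∂_k / im ∂_{k+1}:

  H_0: rank C_0 − rank ∂_1 = 11 − 9 = 2, and the invariant factors of ∂_1 are all 1, so H_0 = Z^2.
  H_1: rank ker ∂_1 − rank ∂_2 = (24 − 9) − 15 = 0, and ∂_2 has invariant factor 2 > 1, so H_1 = Z/2.
  H_2: rank ker ∂_2 − rank ∂_3 = (16 − 15) − 0 = 1, and there is no ∂_3, so H_2 = Z.

As a check, the Euler characteristic is 11 − 24 + 16 = 3, which agrees with 2 − 0 + 1 = 3.
(K is a triangulation of the disjoint union of the 2-sphere S^2 and the real projective plane RP^2.)

H_0 ≅ Z^2,  H_1 ≅ Z/2,  H_2 ≅ Z.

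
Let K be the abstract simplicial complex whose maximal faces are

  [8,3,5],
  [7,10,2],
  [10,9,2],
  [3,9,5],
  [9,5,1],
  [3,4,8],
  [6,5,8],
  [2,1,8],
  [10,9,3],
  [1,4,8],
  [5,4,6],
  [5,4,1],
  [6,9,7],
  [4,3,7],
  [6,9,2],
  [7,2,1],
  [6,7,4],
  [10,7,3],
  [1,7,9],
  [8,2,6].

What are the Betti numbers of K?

b_0 = 1, b_1 = 1, b_2 = 0.

Take the total order 1 < 2 < 3 < 4 < 5 < 6 < 7 < 8 < 9 < 10 on the vertex set. Then K (dimension 2) consists of the simplices:

  0-simplices (10): [1], [2], [3], [4], [5], [6], [7], [8], [9], [10]
  1-simplices (30): (30 of them)
  2-simplices (20): (20 of them)

Hence C_0 ≅ Z^10, C_1 ≅ Z^30, C_2 ≅ Z^20.

The boundary map ∂_1: C_1 → C_0 is given by ∂[p,q] = [q] − [p]. For instance
  ∂[9,10] = [10] − [9].
The 10×30 boundary matrix has rank 9 and Smith normal form diag(1,1,1,1,1,1,1,1,1).

∂_2: C_2 → C_1 acts by ∂[p,q,r] = [q,r] − [p,r] + [p,q]. For instance
  ∂[2,6,8] = [6,8] − [2,8] + [2,6],
  ∂[3,5,8] = [5,8] − [3,8] + [3,5].
The 30×20 boundary matrix has rank 20 and Smith normal form diag(1,1,1,1,1,1,1,1,1,1,1,1,1,1,1,1,1,1,1,2).

Reading off H_k = ker ∂_k / im ∂_{k+1}:

  H_0: rank C_0 − rank ∂_1 = 10 − 9 = 1, and the invariant factors of ∂_1 are all 1, so H_0 ≅ Z.
  H_1: rank ker ∂_1 − rank ∂_2 = (30 − 9) − 20 = 1, and ∂_2 has invariant factor 2 > 1, so H_1 ≅ Z × Z/2.
  H_2: rank ker ∂_2 − rank ∂_3 = (20 − 20) − 0 = 0, and there is no ∂_3, so H_2 ≅ 0.

(K is a triangulation of the Klein bottle.)

Hence the Betti numbers are b_0 = 1, b_1 = 1, b_2 = 0.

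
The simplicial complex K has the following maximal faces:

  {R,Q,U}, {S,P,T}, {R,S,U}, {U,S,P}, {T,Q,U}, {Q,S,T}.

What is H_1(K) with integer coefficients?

K has 6 vertices, 12 edges, 6 triangles.
rank ∂_1 = 5, rank ∂_2 = 6 ⇒ b_1 = 12 − 5 − 6 = 1; all invariant factors of ∂_2 are 1 so no torsion. So H_1 ≅ Z.

H_1 ≅ Z.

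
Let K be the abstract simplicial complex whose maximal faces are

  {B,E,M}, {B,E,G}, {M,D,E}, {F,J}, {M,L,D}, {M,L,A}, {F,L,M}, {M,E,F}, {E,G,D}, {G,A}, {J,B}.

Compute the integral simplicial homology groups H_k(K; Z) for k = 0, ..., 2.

Order the vertices as A < B < D < E < F < G < J < L < M. Listing each simplex with vertices in this order, K has dimension 2 with simplices:

  0-simplices (9): A, B, D, E, F, G, J, L, M
  1-simplices (18): AG, AL, AM, BE, BG, BJ, BM, DE, DG, DL, DM, EF, EG, EM, FJ, FL, FM, LM
  2-simplices (8): ALM, BEG, BEM, DEG, DEM, DLM, EFM, FLM

Hence C_0 ≅ Z^9, C_1 ≅ Z^18, C_2 ≅ Z^8.

Boundary ∂_1: C_1 → C_0 sends each edge [p,q] (with p < q) to q − p. For instance
  ∂BJ = J − B.
The resulting 9×18 matrix has rank 8, and its Smith normal form has invariant factors (1,1,1,1,1,1,1,1).

The boundary map ∂_2: C_2 → C_1 maps a triangle to the signed sum of its edges. For instance
  ∂DEM = EM − DM + DE,
  ∂EFM = FM − EM + EF.
This gives a 18×8 integer matrix of rank 8; reducing to Smith normal form yields diagonal entries (1,1,1,1,1,1,1,1).

Now H_k = ker ∂_k / im ∂_{k+1}, so:

  H_0: rank C_0 − rank ∂_1 = 9 − 8 = 1, and the invariant factors of ∂_1 are all 1, so H_0 ≅ Z.
  H_1: rank ker ∂_1 − rank ∂_2 = (18 − 8) − 8 = 2, and the invariant factors of ∂_2 are all 1, so H_1 ≅ Z^2.
  H_2: rank ker ∂_2 − rank ∂_3 = (8 − 8) − 0 = 0, and there is no ∂_3, so H_2 ≅ 0.

H_0 ≅ Z,  H_1 ≅ Z^2,  H_2 = 0.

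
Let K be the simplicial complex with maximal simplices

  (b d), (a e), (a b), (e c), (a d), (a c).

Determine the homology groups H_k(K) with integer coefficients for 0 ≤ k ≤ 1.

We work with the vertex ordering a < b < c < d < e. The simplices of K, each written with vertices in increasing order, are:

  0-simplices (5): a, b, c, d, e
  1-simplices (6): ab, ac, ad, ae, bd, ce

Hence C_0 ≅ Z^5, C_1 ≅ Z^6.

∂_1: C_1 → C_0 maps an edge to its endpoints' difference, ∂[p,q] = q − p. For instance
  ∂ce = e − c.
This gives a 5×6 integer matrix of rank 4; reducing to Smith normal form yields diagonal entries (1,1,1,1).

Computing H_k = (kernel of ∂_k) / (image of ∂_{k+1}):

  H_0: rank C_0 − rank ∂_1 = 5 − 4 = 1, and the invariant factors of ∂_1 are all 1, so H_0 ≅ Z.
  H_1: rank ker ∂_1 − rank ∂_2 = (6 − 4) − 0 = 2, and there is no ∂_2, so H_1 ≅ Z^2.

(K is a triangulation of a wedge of 2 circles.)

H_0 ≅ Z,  H_1 ≅ Z^2.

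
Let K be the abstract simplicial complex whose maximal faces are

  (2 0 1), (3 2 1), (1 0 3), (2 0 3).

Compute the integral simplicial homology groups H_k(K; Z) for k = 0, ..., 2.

Take the total order 0 < 1 < 2 < 3 on the vertex set. Then K (dimension 2) consists of the simplices:

  0-simplices (4): [0], [1], [2], [3]
  1-simplices (6): [0,1], [0,2], [0,3], [1,2], [1,3], [2,3]
  2-simplices (4): [0,1,2], [0,1,3], [0,2,3], [1,2,3]

so the chain groups are C_0 ≅ Z^4, C_1 ≅ Z^6, C_2 ≅ Z^4.

Boundary ∂_1: C_1 → C_0 maps an edge to its endpoints' difference, ∂[p,q] = q − p. For instance
  ∂[0,3] = [3] − [0].
This gives a 4×6 integer matrix of rank 3; reducing to Smith normal form yields diagonal entries (1,1,1).

The boundary map ∂_2: C_2 → C_1 acts by ∂[p,q,r] = [q,r] − [p,r] + [p,q]. For instance
  ∂[0,2,3] = [2,3] − [0,3] + [0,2],
  ∂[0,1,3] = [1,3] − [0,3] + [0,1].
The resulting 6×4 matrix has rank 3, and its Smith normal form has invariant factors (1,1,1).

From H_k ≅ ker(∂_k) / im(∂_{k+1}) we obtain:

  H_0: rank C_0 − rank ∂_1 = 4 − 3 = 1, and the invariant factors of ∂_1 are all 1, so H_0 = Z.
  H_1: rank ker ∂_1 − rank ∂_2 = (6 − 3) − 3 = 0, and the invariant factors of ∂_2 are all 1, so H_1 = 0.
  H_2: rank ker ∂_2 − rank ∂_3 = (4 − 3) − 0 = 1, and there is no ∂_3, so H_2 = Z.

(K is a triangulation of the 2-sphere S^2.)

H_0 ≅ Z,  H_1 = 0,  H_2 ≅ Z.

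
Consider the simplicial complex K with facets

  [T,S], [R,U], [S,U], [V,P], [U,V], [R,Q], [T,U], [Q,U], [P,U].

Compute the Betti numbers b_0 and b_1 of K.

b_0 = 1, b_1 = 3.

Fix the vertex order P < Q < R < S < T < U < V and write every simplex with vertices in increasing order. Then dim K = 1 and the simplices of K are:

  0-simplices (7): P, Q, R, S, T, U, V
  1-simplices (9): PU, PV, QR, QU, RU, ST, SU, TU, UV

so the chain groups are C_0 ≅ Z^7, C_1 ≅ Z^9.

∂_1: C_1 → C_0 maps an edge to its endpoints' difference, ∂[p,q] = q − p.
As a 7×9 matrix over Z this has rank 6, with invariant factors (1,1,1,1,1,1).

Now H_k = ker ∂_k / im ∂_{k+1}, so:

  H_0: rank C_0 − rank ∂_1 = 7 − 6 = 1, and the invariant factors of ∂_1 are all 1, so H_0 = Z.
  H_1: rank ker ∂_1 − rank ∂_2 = (9 − 6) − 0 = 3, and there is no ∂_2, so H_1 = Z^3.

As a check, the Euler characteristic is 7 − 9 = -2, which agrees with 1 − 3 = -2.

Hence the Betti numbers are b_0 = 1, b_1 = 3.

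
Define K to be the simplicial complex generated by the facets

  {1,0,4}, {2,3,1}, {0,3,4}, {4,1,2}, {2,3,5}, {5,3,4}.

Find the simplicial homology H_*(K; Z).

K has 6 vertices, 12 edges, 6 triangles.
rank ∂_0 = 0, rank ∂_1 = 5 ⇒ b_0 = 6 − 0 − 5 = 1; all invariant factors of ∂_1 are 1 so no torsion. So H_0 ≅ Z.
rank ∂_1 = 5, rank ∂_2 = 6 ⇒ b_1 = 12 − 5 − 6 = 1; all invariant factors of ∂_2 are 1 so no torsion. So H_1 ≅ Z.
rank ∂_2 = 6, rank ∂_3 = 0 ⇒ b_2 = 6 − 6 − 0 = 0. So H_2 ≅ 0.

H_0 = Z,  H_1 = Z,  H_2 = 0.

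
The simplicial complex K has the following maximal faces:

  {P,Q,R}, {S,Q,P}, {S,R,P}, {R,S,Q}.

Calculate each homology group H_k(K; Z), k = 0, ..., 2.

We work with the vertex ordering P < Q < R < S. The simplices of K, each written with vertices in increasing order, are:

  0-simplices (4): P, Q, R, S
  1-simplices (6): PQ, PR, PS, QR, QS, RS
  2-simplices (4): PQR, PQS, PRS, QRS

giving chain groups C_0 ≅ Z^4, C_1 ≅ Z^6, C_2 ≅ Z^4.

The boundary map ∂_1: C_1 → C_0 sends each edge [p,q] (with p < q) to q − p.
The resulting 4×6 matrix has rank 3, and its Smith normal form has invariant factors (1,1,1).

Boundary ∂_2: C_2 → C_1 acts by ∂[p,q,r] = [q,r] − [p,r] + [p,q]. For instance
  ∂PQS = QS − PS + PQ,
  ∂PRS = RS − PS + PR.
The resulting 6×4 matrix has rank 3, and its Smith normal form has invariant factors (1,1,1).

Reading off H_k = ker ∂_k / im ∂_{k+1}:

  H_0: rank C_0 − rank ∂_1 = 4 − 3 = 1, and the invariant factors of ∂_1 are all 1, so H_0 = Z.
  H_1: rank ker ∂_1 − rank ∂_2 = (6 − 3) − 3 = 0, and the invariant factors of ∂_2 are all 1, so H_1 = 0.
  H_2: rank ker ∂_2 − rank ∂_3 = (4 − 3) − 0 = 1, and there is no ∂_3, so H_2 = Z.

As a check, the Euler characteristic is 4 − 6 + 4 = 2, which agrees with 1 − 0 + 1 = 2.

H_0 ≅ Z,  H_1 = 0,  H_2 ≅ Z.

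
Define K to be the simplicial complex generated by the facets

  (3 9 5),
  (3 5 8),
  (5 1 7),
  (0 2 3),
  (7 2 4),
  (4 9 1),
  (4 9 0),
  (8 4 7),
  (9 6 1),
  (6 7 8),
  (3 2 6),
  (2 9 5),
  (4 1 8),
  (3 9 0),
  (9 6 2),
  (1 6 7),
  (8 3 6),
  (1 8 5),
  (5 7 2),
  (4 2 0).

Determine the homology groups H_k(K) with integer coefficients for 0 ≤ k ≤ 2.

H_0 = Z,  H_1 = Z ⊕ Z/2,  H_2 = 0.

We work with the vertex ordering 0 < 1 < 2 < 3 < 4 < 5 < 6 < 7 < 8 < 9. The simplices of K, each written with vertices in increasing order, are:

  0-simplices (10): [0], [1], [2], [3], [4], [5], [6], [7], [8], [9]
  1-simplices (30): (30 of them)
  2-simplices (20): (20 of them)

so the chain groups are C_0 ≅ Z^10, C_1 ≅ Z^30, C_2 ≅ Z^20.

The boundary map ∂_1: C_1 → C_0 is given by ∂[p,q] = [q] − [p]. For instance
  ∂[2,7] = [7] − [2].
This gives a 10×30 integer matrix of rank 9; reducing to Smith normal form yields diagonal entries (1,1,1,1,1,1,1,1,1).

∂_2: C_2 → C_1 maps a triangle to the signed sum of its edges. For instance
  ∂[4,7,8] = [7,8] − [4,8] + [4,7],
  ∂[3,6,8] = [6,8] − [3,8] + [3,6].
The 30×20 boundary matrix has rank 20 and Smith normal form diag(1,1,1,1,1,1,1,1,1,1,1,1,1,1,1,1,1,1,1,2).

From H_k ≅ ker(∂_k) / im(∂_{k+1}) we obtain:

  H_0: rank C_0 − rank ∂_1 = 10 − 9 = 1, and the invariant factors of ∂_1 are all 1, so H_0 = Z.
  H_1: rank ker ∂_1 − rank ∂_2 = (30 − 9) − 20 = 1, and ∂_2 has invariant factor 2 > 1, so H_1 = Z ⊕ Z/2.
  H_2: rank ker ∂_2 − rank ∂_3 = (20 − 20) − 0 = 0, and there is no ∂_3, so H_2 = 0.

(K is a triangulation of the Klein bottle.)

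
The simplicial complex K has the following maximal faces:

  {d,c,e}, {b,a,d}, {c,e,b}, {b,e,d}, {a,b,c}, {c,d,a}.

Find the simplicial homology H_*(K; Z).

Take the total order a < b < c < d < e on the vertex set. Then K (dimension 2) consists of the simplices:

  0-simplices (5): a, b, c, d, e
  1-simplices (9): ab, ac, ad, bc, bd, be, cd, ce, de
  2-simplices (6): abc, abd, acd, bce, bde, cde

giving chain groups C_0 ≅ Z^5, C_1 ≅ Z^9, C_2 ≅ Z^6.

Boundary ∂_1: C_1 → C_0 is given by ∂[p,q] = [q] − [p]. For instance
  ∂cd = d − c.
The resulting 5×9 matrix has rank 4, and its Smith normal form has invariant factors (1,1,1,1).

The boundary map ∂_2: C_2 → C_1 acts by ∂[p,q,r] = [q,r] − [p,r] + [p,q]. For instance
  ∂bde = de − be + bd,
  ∂acd = cd − ad + ac.
This gives a 9×6 integer matrix of rank 5; reducing to Smith normal form yields diagonal entries (1,1,1,1,1).

Computing H_k = (kernel of ∂_k) / (image of ∂_{k+1}):

  H_0: rank C_0 − rank ∂_1 = 5 − 4 = 1, and the invariant factors of ∂_1 are all 1, so H_0 = Z.
  H_1: rank ker ∂_1 − rank ∂_2 = (9 − 4) − 5 = 0, and the invariant factors of ∂_2 are all 1, so H_1 = 0.
  H_2: rank ker ∂_2 − rank ∂_3 = (6 − 5) − 0 = 1, and there is no ∂_3, so H_2 = Z.

As a check, the Euler characteristic is 5 − 9 + 6 = 2, which agrees with 1 − 0 + 1 = 2.

H_0 = Z,  H_1 = 0,  H_2 = Z.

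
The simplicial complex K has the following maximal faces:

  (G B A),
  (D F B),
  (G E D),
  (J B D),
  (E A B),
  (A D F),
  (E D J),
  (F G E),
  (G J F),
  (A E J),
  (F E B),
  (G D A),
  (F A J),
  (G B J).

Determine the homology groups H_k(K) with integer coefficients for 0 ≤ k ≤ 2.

H_0 ≅ Z,  H_1 ≅ Z^2,  H_2 ≅ Z.

Order the vertices as A < B < D < E < F < G < J. Listing each simplex with vertices in this order, K has dimension 2 with simplices:

  0-simplices (7): A, B, D, E, F, G, J
  1-simplices (21): AB, AD, AE, AF, AG, AJ, BD, BE, BF, BG, BJ, DE, DF, DG, DJ, EF, EG, EJ, FG, FJ, GJ
  2-simplices (14): ABE, ABG, ADF, ADG, AEJ, AFJ, BDF, BDJ, BEF, BGJ, DEG, DEJ, EFG, FGJ

Hence C_0 ≅ Z^7, C_1 ≅ Z^21, C_2 ≅ Z^14.

Boundary ∂_1: C_1 → C_0 is given by ∂[p,q] = [q] − [p]. For instance
  ∂AG = G − A.
The resulting 7×21 matrix has rank 6, and its Smith normal form has invariant factors (1,1,1,1,1,1).

∂_2: C_2 → C_1 acts by ∂[p,q,r] = [q,r] − [p,r] + [p,q]. For instance
  ∂FGJ = GJ − FJ + FG,
  ∂AFJ = FJ − AJ + AF.
The 21×14 boundary matrix has rank 13 and Smith normal form diag(1,1,1,1,1,1,1,1,1,1,1,1,1).

From H_k ≅ ker(∂_k) / im(∂_{k+1}) we obtain:

  H_0: rank C_0 − rank ∂_1 = 7 − 6 = 1, and the invariant factors of ∂_1 are all 1, so H_0 = Z.
  H_1: rank ker ∂_1 − rank ∂_2 = (21 − 6) − 13 = 2, and the invariant factors of ∂_2 are all 1, so H_1 = Z^2.
  H_2: rank ker ∂_2 − rank ∂_3 = (14 − 13) − 0 = 1, and there is no ∂_3, so H_2 = Z.

As a check, the Euler characteristic is 7 − 21 + 14 = 0, which agrees with 1 − 2 + 1 = 0.
(K is a triangulation of the torus T^2.)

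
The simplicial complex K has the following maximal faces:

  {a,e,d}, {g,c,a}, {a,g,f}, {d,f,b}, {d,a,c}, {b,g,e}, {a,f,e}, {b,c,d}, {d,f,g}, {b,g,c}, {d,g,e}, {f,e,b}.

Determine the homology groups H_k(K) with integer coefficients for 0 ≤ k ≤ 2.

K has 7 vertices, 18 edges, 12 triangles.
rank ∂_0 = 0, rank ∂_1 = 6 ⇒ b_0 = 7 − 0 − 6 = 1; all invariant factors of ∂_1 are 1 so no torsion. So H_0 ≅ Z.
rank ∂_1 = 6, rank ∂_2 = 12 ⇒ b_1 = 18 − 6 − 12 = 0; ∂_2 has invariant factor(s) [2] giving torsion. So H_1 ≅ Z_2.
rank ∂_2 = 12, rank ∂_3 = 0 ⇒ b_2 = 12 − 12 − 0 = 0. So H_2 ≅ 0.

H_0 = Z,  H_1 = Z_2,  H_2 = 0.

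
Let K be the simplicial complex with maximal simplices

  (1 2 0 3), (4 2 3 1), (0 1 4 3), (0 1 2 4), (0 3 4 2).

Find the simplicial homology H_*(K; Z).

Take the total order 0 < 1 < 2 < 3 < 4 on the vertex set. Then K (dimension 3) consists of the simplices:

  0-simplices (5): [0], [1], [2], [3], [4]
  1-simplices (10): [0,1], [0,2], [0,3], [0,4], [1,2], [1,3], [1,4], [2,3], [2,4], [3,4]
  2-simplices (10): [0,1,2], [0,1,3], [0,1,4], [0,2,3], [0,2,4], [0,3,4], [1,2,3], [1,2,4], [1,3,4], [2,3,4]
  3-simplices (5): [0,1,2,3], [0,1,2,4], [0,1,3,4], [0,2,3,4], [1,2,3,4]

so the chain groups are C_0 ≅ Z^5, C_1 ≅ Z^10, C_2 ≅ Z^10, C_3 ≅ Z^5.

∂_1: C_1 → C_0 sends each edge [p,q] (with p < q) to q − p. For instance
  ∂[1,2] = [2] − [1].
The 5×10 boundary matrix has rank 4 and Smith normal form diag(1,1,1,1).

Boundary ∂_2: C_2 → C_1 maps a triangle to the signed sum of its edges. For instance
  ∂[0,2,4] = [2,4] − [0,4] + [0,2],
  ∂[0,3,4] = [3,4] − [0,4] + [0,3].
This gives a 10×10 integer matrix of rank 6; reducing to Smith normal form yields diagonal entries (1,1,1,1,1,1).

∂_3: C_3 → C_2 sends each 3-simplex σ to the alternating sum Σ_i (−1)^i (σ with its i-th vertex removed). For instance
  ∂[0,1,2,4] = [1,2,4] − [0,2,4] + [0,1,4] − [0,1,2],
  ∂[0,1,3,4] = [1,3,4] − [0,3,4] + [0,1,4] − [0,1,3].
As a 10×5 matrix over Z this has rank 4, with invariant factors (1,1,1,1).

Reading off H_k = ker ∂_k / im ∂_{k+1}:

  H_0: rank C_0 − rank ∂_1 = 5 − 4 = 1, and the invariant factors of ∂_1 are all 1, so H_0 ≅ Z.
  H_1: rank ker ∂_1 − rank ∂_2 = (10 − 4) − 6 = 0, and the invariant factors of ∂_2 are all 1, so H_1 ≅ 0.
  H_2: rank ker ∂_2 − rank ∂_3 = (10 − 6) − 4 = 0, and the invariant factors of ∂_3 are all 1, so H_2 ≅ 0.
  H_3: rank ker ∂_3 − rank ∂_4 = (5 − 4) − 0 = 1, and there is no ∂_4, so H_3 ≅ Z.

As a check, the Euler characteristic is 5 − 10 + 10 − 5 = 0, which agrees with 1 − 0 + 0 − 1 = 0.

H_0 ≅ Z,  H_1 = 0,  H_2 = 0,  H_3 ≅ Z.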